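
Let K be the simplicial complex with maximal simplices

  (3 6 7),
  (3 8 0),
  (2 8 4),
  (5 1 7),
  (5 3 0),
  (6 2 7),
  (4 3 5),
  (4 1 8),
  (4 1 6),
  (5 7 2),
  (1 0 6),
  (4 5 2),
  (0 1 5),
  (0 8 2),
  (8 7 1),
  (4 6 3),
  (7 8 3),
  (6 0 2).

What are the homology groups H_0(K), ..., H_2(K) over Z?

Fix the vertex order 0 < 1 < 2 < 3 < 4 < 5 < 6 < 7 < 8 and write every simplex with vertices in increasing order. Then dim K = 2 and the simplices of K are:

  0-simplices (9): [0], [1], [2], [3], [4], [5], [6], [7], [8]
  1-simplices (27): (27 of them)
  2-simplices (18): [0,1,5], [0,1,6], [0,2,6], [0,2,8], [0,3,5], [0,3,8], [1,4,6], [1,4,8], [1,5,7], [1,7,8], [2,4,5], [2,4,8], [2,5,7], [2,6,7], [3,4,5], [3,4,6], [3,6,7], [3,7,8]

Hence C_0 ≅ Z^9, C_1 ≅ Z^27, C_2 ≅ Z^18.

Boundary ∂_1: C_1 → C_0 maps an edge to its endpoints' difference, ∂[p,q] = q − p. For instance
  ∂[4,5] = [5] − [4].
This gives a 9×27 integer matrix of rank 8; reducing to Smith normal form yields diagonal entries (1,1,1,1,1,1,1,1).

Boundary ∂_2: C_2 → C_1 sends each 2-simplex [p,q,r] to [q,r] − [p,r] + [p,q]. For instance
  ∂[0,2,8] = [2,8] − [0,8] + [0,2],
  ∂[0,3,8] = [3,8] − [0,8] + [0,3].
This gives a 27×18 integer matrix of rank 17; reducing to Smith normal form yields diagonal entries (1,1,1,1,1,1,1,1,1,1,1,1,1,1,1,1,1).

Now H_k = ker ∂_k / im ∂_{k+1}, so:

  H_0: rank C_0 − rank ∂_1 = 9 − 8 = 1, and the invariant factors of ∂_1 are all 1, so H_0 ≅ Z.
  H_1: rank ker ∂_1 − rank ∂_2 = (27 − 8) − 17 = 2, and the invariant factors of ∂_2 are all 1, so H_1 ≅ Z^2.
  H_2: rank ker ∂_2 − rank ∂_3 = (18 − 17) − 0 = 1, and there is no ∂_3, so H_2 ≅ Z.

As a check, the Euler characteristic is 9 − 27 + 18 = 0, which agrees with 1 − 2 + 1 = 0.
(K is a triangulation of the torus T^2.)

H_0 ≅ Z,  H_1 ≅ Z^2,  H_2 ≅ Z.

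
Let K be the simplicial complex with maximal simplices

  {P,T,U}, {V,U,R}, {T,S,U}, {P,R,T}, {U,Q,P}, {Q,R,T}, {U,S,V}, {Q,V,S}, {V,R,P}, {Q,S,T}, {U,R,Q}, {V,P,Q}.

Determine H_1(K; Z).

We work with the vertex ordering P < Q < R < S < T < U < V. The simplices of K, each written with vertices in increasing order, are:

  0-simplices (7): P, Q, R, S, T, U, V
  1-simplices (18): PQ, PR, PT, PU, PV, QR, QS, QT, QU, QV, RT, RU, RV, ST, SU, SV, TU, UV
  2-simplices (12): PQU, PQV, PRT, PRV, PTU, QRT, QRU, QST, QSV, RUV, STU, SUV

giving chain groups C_0 ≅ Z^7, C_1 ≅ Z^18, C_2 ≅ Z^12.

The boundary map ∂_1: C_1 → C_0 maps an edge to its endpoints' difference, ∂[p,q] = q − p. For instance
  ∂QT = T − Q.
The 7×18 boundary matrix has rank 6 and Smith normal form diag(1,1,1,1,1,1).

The boundary map ∂_2: C_2 → C_1 sends each 2-simplex [p,q,r] to [q,r] − [p,r] + [p,q]. For instance
  ∂PRT = RT − PT + PR,
  ∂PTU = TU − PU + PT.
The 18×12 boundary matrix has rank 12 and Smith normal form diag(1,1,1,1,1,1,1,1,1,1,1,2).

Now H_k = ker ∂_k / im ∂_{k+1}, so:

  H_1: rank ker ∂_1 − rank ∂_2 = (18 − 6) − 12 = 0, and ∂_2 has invariant factor 2 > 1, so H_1 ≅ Z/2.

H_1 = Z/2.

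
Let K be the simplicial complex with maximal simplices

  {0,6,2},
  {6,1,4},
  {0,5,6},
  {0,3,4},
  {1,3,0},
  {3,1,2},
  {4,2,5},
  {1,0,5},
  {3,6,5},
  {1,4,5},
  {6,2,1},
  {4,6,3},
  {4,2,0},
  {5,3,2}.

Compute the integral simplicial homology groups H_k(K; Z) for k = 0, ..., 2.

H_0 ≅ Z,  H_1 ≅ Z^2,  H_2 ≅ Z.

We work with the vertex ordering 0 < 1 < 2 < 3 < 4 < 5 < 6. The simplices of K, each written with vertices in increasing order, are:

  0-simplices (7): [0], [1], [2], [3], [4], [5], [6]
  1-simplices (21): [0,1], [0,2], [0,3], [0,4], [0,5], [0,6], [1,2], [1,3], [1,4], [1,5], [1,6], [2,3], [2,4], [2,5], [2,6], [3,4], [3,5], [3,6], [4,5], [4,6], [5,6]
  2-simplices (14): [0,1,3], [0,1,5], [0,2,4], [0,2,6], [0,3,4], [0,5,6], [1,2,3], [1,2,6], [1,4,5], [1,4,6], [2,3,5], [2,4,5], [3,4,6], [3,5,6]

so the chain groups are C_0 ≅ Z^7, C_1 ≅ Z^21, C_2 ≅ Z^14.

Boundary ∂_1: C_1 → C_0 is given by ∂[p,q] = [q] − [p].
This gives a 7×21 integer matrix of rank 6; reducing to Smith normal form yields diagonal entries (1,1,1,1,1,1).

The boundary map ∂_2: C_2 → C_1 sends each 2-simplex [p,q,r] to [q,r] − [p,r] + [p,q]. For instance
  ∂[1,4,6] = [4,6] − [1,6] + [1,4],
  ∂[2,4,5] = [4,5] − [2,5] + [2,4].
As a 21×14 matrix over Z this has rank 13, with invariant factors (1,1,1,1,1,1,1,1,1,1,1,1,1).

From H_k ≅ ker(∂_k) / im(∂_{k+1}) we obtain:

  H_0: rank C_0 − rank ∂_1 = 7 − 6 = 1, and the invariant factors of ∂_1 are all 1, so H_0 ≅ Z.
  H_1: rank ker ∂_1 − rank ∂_2 = (21 − 6) − 13 = 2, and the invariant factors of ∂_2 are all 1, so H_1 ≅ Z^2.
  H_2: rank ker ∂_2 − rank ∂_3 = (14 − 13) − 0 = 1, and there is no ∂_3, so H_2 ≅ Z.

(K is a triangulation of the torus T^2.)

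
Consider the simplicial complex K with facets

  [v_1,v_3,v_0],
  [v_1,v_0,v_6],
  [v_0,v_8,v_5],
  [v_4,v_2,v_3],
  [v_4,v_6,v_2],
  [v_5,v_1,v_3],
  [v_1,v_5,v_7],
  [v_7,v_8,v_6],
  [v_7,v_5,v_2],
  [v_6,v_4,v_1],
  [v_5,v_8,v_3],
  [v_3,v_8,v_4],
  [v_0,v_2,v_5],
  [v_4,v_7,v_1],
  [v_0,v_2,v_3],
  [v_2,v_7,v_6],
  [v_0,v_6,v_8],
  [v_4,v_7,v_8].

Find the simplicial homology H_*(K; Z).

H_0 ≅ Z,  H_1 ≅ Z ⊕ Z/2,  H_2 = 0.

Order the vertices as v_0 < v_1 < v_2 < v_3 < v_4 < v_5 < v_6 < v_7 < v_8. Listing each simplex with vertices in this order, K has dimension 2 with simplices:

  0-simplices (9): [v_0], [v_1], [v_2], [v_3], [v_4], [v_5], [v_6], [v_7], [v_8]
  1-simplices (27): (27 of them)
  2-simplices (18): (18 of them)

Hence C_0 ≅ Z^9, C_1 ≅ Z^27, C_2 ≅ Z^18.

The boundary map ∂_1: C_1 → C_0 sends each edge [p,q] (with p < q) to q − p.
As a 9×27 matrix over Z this has rank 8, with invariant factors (1,1,1,1,1,1,1,1).

Boundary ∂_2: C_2 → C_1 maps a triangle to the signed sum of its edges. For instance
  ∂[v_1,v_3,v_5] = [v_3,v_5] − [v_1,v_5] + [v_1,v_3],
  ∂[v_0,v_2,v_3] = [v_2,v_3] − [v_0,v_3] + [v_0,v_2].
As a 27×18 matrix over Z this has rank 18, with invariant factors (1,1,1,1,1,1,1,1,1,1,1,1,1,1,1,1,1,2).

Computing H_k = (kernel of ∂_k) / (image of ∂_{k+1}):

  H_0: rank C_0 − rank ∂_1 = 9 − 8 = 1, and the invariant factors of ∂_1 are all 1, so H_0 = Z.
  H_1: rank ker ∂_1 − rank ∂_2 = (27 − 8) − 18 = 1, and ∂_2 has invariant factor 2 > 1, so H_1 = Z ⊕ Z/2.
  H_2: rank ker ∂_2 − rank ∂_3 = (18 − 18) − 0 = 0, and there is no ∂_3, so H_2 = 0.

As a check, the Euler characteristic is 9 − 27 + 18 = 0, which agrees with 1 − 1 + 0 = 0.
(K is a triangulation of the Klein bottle.)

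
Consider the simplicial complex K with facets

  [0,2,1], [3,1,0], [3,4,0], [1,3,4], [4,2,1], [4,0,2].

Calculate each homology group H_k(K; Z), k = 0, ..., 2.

Fix the vertex order 0 < 1 < 2 < 3 < 4 and write every simplex with vertices in increasing order. Then dim K = 2 and the simplices of K are:

  0-simplices (5): [0], [1], [2], [3], [4]
  1-simplices (9): [0,1], [0,2], [0,3], [0,4], [1,2], [1,3], [1,4], [2,4], [3,4]
  2-simplices (6): [0,1,2], [0,1,3], [0,2,4], [0,3,4], [1,2,4], [1,3,4]

Hence C_0 ≅ Z^5, C_1 ≅ Z^9, C_2 ≅ Z^6.

∂_1: C_1 → C_0 is given by ∂[p,q] = [q] − [p]. For instance
  ∂[1,3] = [3] − [1].
As a 5×9 matrix over Z this has rank 4, with invariant factors (1,1,1,1).

Boundary ∂_2: C_2 → C_1 maps a triangle to the signed sum of its edges. For instance
  ∂[1,3,4] = [3,4] − [1,4] + [1,3],
  ∂[1,2,4] = [2,4] − [1,4] + [1,2].
The resulting 9×6 matrix has rank 5, and its Smith normal form has invariant factors (1,1,1,1,1).

Now H_k = ker ∂_k / im ∂_{k+1}, so:

  H_0: rank C_0 − rank ∂_1 = 5 − 4 = 1, and the invariant factors of ∂_1 are all 1, so H_0 = Z.
  H_1: rank ker ∂_1 − rank ∂_2 = (9 − 4) − 5 = 0, and the invariant factors of ∂_2 are all 1, so H_1 = 0.
  H_2: rank ker ∂_2 − rank ∂_3 = (6 − 5) − 0 = 1, and there is no ∂_3, so H_2 = Z.

(K is a triangulation of the 2-sphere S^2.)

H_0 = Z,  H_1 = 0,  H_2 = Z.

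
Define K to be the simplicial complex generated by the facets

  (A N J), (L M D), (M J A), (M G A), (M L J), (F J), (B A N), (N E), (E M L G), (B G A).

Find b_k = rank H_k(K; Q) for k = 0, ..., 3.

b_0 = 1, b_1 = 1, b_2 = 0, b_3 = 0.

K has 10 vertices, 20 edges, 11 triangles, 1 3-simplex.
rank ∂_0 = 0, rank ∂_1 = 9 ⇒ b_0 = 10 − 0 − 9 = 1; all invariant factors of ∂_1 are 1 so no torsion. So H_0 = Z.
rank ∂_1 = 9, rank ∂_2 = 10 ⇒ b_1 = 20 − 9 − 10 = 1; all invariant factors of ∂_2 are 1 so no torsion. So H_1 = Z.
rank ∂_2 = 10, rank ∂_3 = 1 ⇒ b_2 = 11 − 10 − 1 = 0; all invariant factors of ∂_3 are 1 so no torsion. So H_2 = 0.
rank ∂_3 = 1, rank ∂_4 = 0 ⇒ b_3 = 1 − 1 − 0 = 0. So H_3 = 0.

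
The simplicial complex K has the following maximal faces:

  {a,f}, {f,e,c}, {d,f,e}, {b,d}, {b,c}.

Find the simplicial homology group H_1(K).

We work with the vertex ordering a < b < c < d < e < f. The simplices of K, each written with vertices in increasing order, are:

  0-simplices (6): a, b, c, d, e, f
  1-simplices (8): af, bc, bd, ce, cf, de, df, ef
  2-simplices (2): cef, def

Hence C_0 ≅ Z^6, C_1 ≅ Z^8, C_2 ≅ Z^2.

∂_1: C_1 → C_0 is given by ∂[p,q] = [q] − [p]. For instance
  ∂ef = f − e.
The 6×8 boundary matrix has rank 5 and Smith normal form diag(1,1,1,1,1).

The boundary map ∂_2: C_2 → C_1 sends each 2-simplex [p,q,r] to [q,r] − [p,r] + [p,q]. For instance
  ∂cef = ef − cf + ce,
  ∂def = ef − df + de.
The resulting 8×2 matrix has rank 2, and its Smith normal form has invariant factors (1,1).

Reading off H_k = ker ∂_k / im ∂_{k+1}:

  H_1: rank ker ∂_1 − rank ∂_2 = (8 − 5) − 2 = 1, and the invariant factors of ∂_2 are all 1, so H_1 ≅ Z.

H_1 = Z.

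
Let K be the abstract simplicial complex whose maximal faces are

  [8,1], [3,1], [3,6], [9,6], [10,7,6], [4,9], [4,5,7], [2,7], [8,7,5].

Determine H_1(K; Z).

H_1 ≅ Z^2.

K has 10 vertices, 14 edges, 3 triangles.
rank ∂_1 = 9, rank ∂_2 = 3 ⇒ b_1 = 14 − 9 − 3 = 2; all invariant factors of ∂_2 are 1 so no torsion. So H_1 = Z^2.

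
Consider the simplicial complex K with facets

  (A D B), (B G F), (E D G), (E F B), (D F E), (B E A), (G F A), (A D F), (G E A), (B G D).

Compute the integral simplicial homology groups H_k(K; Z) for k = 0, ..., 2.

H_0 ≅ Z,  H_1 ≅ Z/2Z,  H_2 = 0.

Fix the vertex order A < B < D < E < F < G and write every simplex with vertices in increasing order. Then dim K = 2 and the simplices of K are:

  0-simplices (6): A, B, D, E, F, G
  1-simplices (15): AB, AD, AE, AF, AG, BD, BE, BF, BG, DE, DF, DG, EF, EG, FG
  2-simplices (10): ABD, ABE, ADF, AEG, AFG, BDG, BEF, BFG, DEF, DEG

giving chain groups C_0 ≅ Z^6, C_1 ≅ Z^15, C_2 ≅ Z^10.

Boundary ∂_1: C_1 → C_0 sends each edge [p,q] (with p < q) to q − p. For instance
  ∂DF = F − D.
The 6×15 boundary matrix has rank 5 and Smith normal form diag(1,1,1,1,1).

The boundary map ∂_2: C_2 → C_1 maps a triangle to the signed sum of its edges. For instance
  ∂BDG = DG − BG + BD,
  ∂DEG = EG − DG + DE.
As a 15×10 matrix over Z this has rank 10, with invariant factors (1,1,1,1,1,1,1,1,1,2).

Reading off H_k = ker ∂_k / im ∂_{k+1}:

  H_0: rank C_0 − rank ∂_1 = 6 − 5 = 1, and the invariant factors of ∂_1 are all 1, so H_0 ≅ Z.
  H_1: rank ker ∂_1 − rank ∂_2 = (15 − 5) − 10 = 0, and ∂_2 has invariant factor 2 > 1, so H_1 ≅ Z/2Z.
  H_2: rank ker ∂_2 − rank ∂_3 = (10 − 10) − 0 = 0, and there is no ∂_3, so H_2 ≅ 0.

(K is a triangulation of the real projective plane RP^2.)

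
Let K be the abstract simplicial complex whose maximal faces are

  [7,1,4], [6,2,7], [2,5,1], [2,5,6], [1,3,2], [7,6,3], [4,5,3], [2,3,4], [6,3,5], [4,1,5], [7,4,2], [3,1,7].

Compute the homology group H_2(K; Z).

H_2 = 0.

Take the total order 1 < 2 < 3 < 4 < 5 < 6 < 7 on the vertex set. Then K (dimension 2) consists of the simplices:

  0-simplices (7): [1], [2], [3], [4], [5], [6], [7]
  1-simplices (18): [1,2], [1,3], [1,4], [1,5], [1,7], [2,3], [2,4], [2,5], [2,6], [2,7], [3,4], [3,5], [3,6], [3,7], [4,5], [4,7], [5,6], [6,7]
  2-simplices (12): [1,2,3], [1,2,5], [1,3,7], [1,4,5], [1,4,7], [2,3,4], [2,4,7], [2,5,6], [2,6,7], [3,4,5], [3,5,6], [3,6,7]

Hence C_0 ≅ Z^7, C_1 ≅ Z^18, C_2 ≅ Z^12.

The boundary map ∂_1: C_1 → C_0 is given by ∂[p,q] = [q] − [p]. For instance
  ∂[6,7] = [7] − [6].
This gives a 7×18 integer matrix of rank 6; reducing to Smith normal form yields diagonal entries (1,1,1,1,1,1).

The boundary map ∂_2: C_2 → C_1 sends each 2-simplex [p,q,r] to [q,r] − [p,r] + [p,q]. For instance
  ∂[2,5,6] = [5,6] − [2,6] + [2,5],
  ∂[3,5,6] = [5,6] − [3,6] + [3,5].
The 18×12 boundary matrix has rank 12 and Smith normal form diag(1,1,1,1,1,1,1,1,1,1,1,2).

Reading off H_k = ker ∂_k / im ∂_{k+1}:

  H_2: rank ker ∂_2 − rank ∂_3 = (12 − 12) − 0 = 0, and there is no ∂_3, so H_2 = 0.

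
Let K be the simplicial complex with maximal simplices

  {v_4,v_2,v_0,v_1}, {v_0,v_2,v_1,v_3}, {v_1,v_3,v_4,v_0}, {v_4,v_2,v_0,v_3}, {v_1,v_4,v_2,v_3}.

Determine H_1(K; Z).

We work with the vertex ordering v_0 < v_1 < v_2 < v_3 < v_4. The simplices of K, each written with vertices in increasing order, are:

  0-simplices (5): [v_0], [v_1], [v_2], [v_3], [v_4]
  1-simplices (10): [v_0,v_1], [v_0,v_2], [v_0,v_3], [v_0,v_4], [v_1,v_2], [v_1,v_3], [v_1,v_4], [v_2,v_3], [v_2,v_4], [v_3,v_4]
  2-simplices (10): [v_0,v_1,v_2], [v_0,v_1,v_3], [v_0,v_1,v_4], [v_0,v_2,v_3], [v_0,v_2,v_4], [v_0,v_3,v_4], [v_1,v_2,v_3], [v_1,v_2,v_4], [v_1,v_3,v_4], [v_2,v_3,v_4]
  3-simplices (5): [v_0,v_1,v_2,v_3], [v_0,v_1,v_2,v_4], [v_0,v_1,v_3,v_4], [v_0,v_2,v_3,v_4], [v_1,v_2,v_3,v_4]

Hence C_0 ≅ Z^5, C_1 ≅ Z^10, C_2 ≅ Z^10, C_3 ≅ Z^5.

∂_1: C_1 → C_0 is given by ∂[p,q] = [q] − [p].
The resulting 5×10 matrix has rank 4, and its Smith normal form has invariant factors (1,1,1,1).

Boundary ∂_2: C_2 → C_1 maps a triangle to the signed sum of its edges. For instance
  ∂[v_1,v_2,v_3] = [v_2,v_3] − [v_1,v_3] + [v_1,v_2],
  ∂[v_2,v_3,v_4] = [v_3,v_4] − [v_2,v_4] + [v_2,v_3].
As a 10×10 matrix over Z this has rank 6, with invariant factors (1,1,1,1,1,1).

Boundary ∂_3: C_3 → C_2 sends each 3-simplex σ to the alternating sum Σ_i (−1)^i (σ with its i-th vertex removed). For instance
  ∂[v_0,v_1,v_2,v_4] = [v_1,v_2,v_4] − [v_0,v_2,v_4] + [v_0,v_1,v_4] − [v_0,v_1,v_2],
  ∂[v_0,v_1,v_3,v_4] = [v_1,v_3,v_4] − [v_0,v_3,v_4] + [v_0,v_1,v_4] − [v_0,v_1,v_3].
This gives a 10×5 integer matrix of rank 4; reducing to Smith normal form yields diagonal entries (1,1,1,1).

Now H_k = ker ∂_k / im ∂_{k+1}, so:

  H_1: rank ker ∂_1 − rank ∂_2 = (10 − 4) − 6 = 0, and the invariant factors of ∂_2 are all 1, so H_1 ≅ 0.

(K is a triangulation of the 3-sphere S^3.)

H_1 = 0.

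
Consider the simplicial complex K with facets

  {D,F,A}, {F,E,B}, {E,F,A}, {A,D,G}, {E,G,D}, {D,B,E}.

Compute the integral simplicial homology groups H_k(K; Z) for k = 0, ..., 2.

Fix the vertex order A < B < D < E < F < G and write every simplex with vertices in increasing order. Then dim K = 2 and the simplices of K are:

  0-simplices (6): A, B, D, E, F, G
  1-simplices (12): AD, AE, AF, AG, BD, BE, BF, DE, DF, DG, EF, EG
  2-simplices (6): ADF, ADG, AEF, BDE, BEF, DEG

so the chain groups are C_0 ≅ Z^6, C_1 ≅ Z^12, C_2 ≅ Z^6.

The boundary map ∂_1: C_1 → C_0 sends each edge [p,q] (with p < q) to q − p.
The resulting 6×12 matrix has rank 5, and its Smith normal form has invariant factors (1,1,1,1,1).

∂_2: C_2 → C_1 acts by ∂[p,q,r] = [q,r] − [p,r] + [p,q]. For instance
  ∂BDE = DE − BE + BD,
  ∂BEF = EF − BF + BE.
The 12×6 boundary matrix has rank 6 and Smith normal form diag(1,1,1,1,1,1).

From H_k ≅ ker(∂_k) / im(∂_{k+1}) we obtain:

  H_0: rank C_0 − rank ∂_1 = 6 − 5 = 1, and the invariant factors of ∂_1 are all 1, so H_0 = Z.
  H_1: rank ker ∂_1 − rank ∂_2 = (12 − 5) − 6 = 1, and the invariant factors of ∂_2 are all 1, so H_1 = Z.
  H_2: rank ker ∂_2 − rank ∂_3 = (6 − 6) − 0 = 0, and there is no ∂_3, so H_2 = 0.

As a check, the Euler characteristic is 6 − 12 + 6 = 0, which agrees with 1 − 1 + 0 = 0.

H_0 ≅ Z,  H_1 ≅ Z,  H_2 = 0.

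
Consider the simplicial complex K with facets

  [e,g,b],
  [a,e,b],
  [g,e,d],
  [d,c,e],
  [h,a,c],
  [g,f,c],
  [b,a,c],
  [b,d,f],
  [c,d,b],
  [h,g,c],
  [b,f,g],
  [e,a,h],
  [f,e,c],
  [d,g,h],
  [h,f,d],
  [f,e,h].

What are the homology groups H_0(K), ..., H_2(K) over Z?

H_0 = Z,  H_1 = Z^2,  H_2 = Z.

We work with the vertex ordering a < b < c < d < e < f < g < h. The simplices of K, each written with vertices in increasing order, are:

  0-simplices (8): a, b, c, d, e, f, g, h
  1-simplices (24): ab, ac, ae, ah, bc, bd, be, bf, bg, cd, ce, cf, cg, ch, de, df, dg, dh, ef, eg, eh, fg, fh, gh
  2-simplices (16): abc, abe, ach, aeh, bcd, bdf, beg, bfg, cde, cef, cfg, cgh, deg, dfh, dgh, efh

giving chain groups C_0 ≅ Z^8, C_1 ≅ Z^24, C_2 ≅ Z^16.

∂_1: C_1 → C_0 sends each edge [p,q] (with p < q) to q − p. For instance
  ∂be = e − b.
The resulting 8×24 matrix has rank 7, and its Smith normal form has invariant factors (1,1,1,1,1,1,1).

Boundary ∂_2: C_2 → C_1 sends each 2-simplex [p,q,r] to [q,r] − [p,r] + [p,q]. For instance
  ∂abe = be − ae + ab,
  ∂cde = de − ce + cd.
The 24×16 boundary matrix has rank 15 and Smith normal form diag(1,1,1,1,1,1,1,1,1,1,1,1,1,1,1).

Now H_k = ker ∂_k / im ∂_{k+1}, so:

  H_0: rank C_0 − rank ∂_1 = 8 − 7 = 1, and the invariant factors of ∂_1 are all 1, so H_0 ≅ Z.
  H_1: rank ker ∂_1 − rank ∂_2 = (24 − 7) − 15 = 2, and the invariant factors of ∂_2 are all 1, so H_1 ≅ Z^2.
  H_2: rank ker ∂_2 − rank ∂_3 = (16 − 15) − 0 = 1, and there is no ∂_3, so H_2 ≅ Z.

As a check, the Euler characteristic is 8 − 24 + 16 = 0, which agrees with 1 − 2 + 1 = 0.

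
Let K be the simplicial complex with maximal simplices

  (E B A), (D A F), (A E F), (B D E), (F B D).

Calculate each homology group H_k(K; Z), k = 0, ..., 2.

K has 5 vertices, 10 edges, 5 triangles.
rank ∂_0 = 0, rank ∂_1 = 4 ⇒ b_0 = 5 − 0 − 4 = 1; all invariant factors of ∂_1 are 1 so no torsion. So H_0 = Z.
rank ∂_1 = 4, rank ∂_2 = 5 ⇒ b_1 = 10 − 4 − 5 = 1; all invariant factors of ∂_2 are 1 so no torsion. So H_1 = Z.
rank ∂_2 = 5, rank ∂_3 = 0 ⇒ b_2 = 5 − 5 − 0 = 0. So H_2 = 0.

H_0 ≅ Z,  H_1 ≅ Z,  H_2 = 0.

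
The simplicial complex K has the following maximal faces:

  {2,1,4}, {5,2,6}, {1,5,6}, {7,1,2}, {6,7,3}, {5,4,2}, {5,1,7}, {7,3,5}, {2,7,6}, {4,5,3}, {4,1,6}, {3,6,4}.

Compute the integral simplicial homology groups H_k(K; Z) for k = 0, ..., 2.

Fix the vertex order 1 < 2 < 3 < 4 < 5 < 6 < 7 and write every simplex with vertices in increasing order. Then dim K = 2 and the simplices of K are:

  0-simplices (7): [1], [2], [3], [4], [5], [6], [7]
  1-simplices (18): [1,2], [1,4], [1,5], [1,6], [1,7], [2,4], [2,5], [2,6], [2,7], [3,4], [3,5], [3,6], [3,7], [4,5], [4,6], [5,6], [5,7], [6,7]
  2-simplices (12): [1,2,4], [1,2,7], [1,4,6], [1,5,6], [1,5,7], [2,4,5], [2,5,6], [2,6,7], [3,4,5], [3,4,6], [3,5,7], [3,6,7]

so the chain groups are C_0 ≅ Z^7, C_1 ≅ Z^18, C_2 ≅ Z^12.

The boundary map ∂_1: C_1 → C_0 is given by ∂[p,q] = [q] − [p].
As a 7×18 matrix over Z this has rank 6, with invariant factors (1,1,1,1,1,1).

The boundary map ∂_2: C_2 → C_1 acts by ∂[p,q,r] = [q,r] − [p,r] + [p,q]. For instance
  ∂[1,5,7] = [5,7] − [1,7] + [1,5],
  ∂[3,4,5] = [4,5] − [3,5] + [3,4].
The 18×12 boundary matrix has rank 12 and Smith normal form diag(1,1,1,1,1,1,1,1,1,1,1,2).

From H_k ≅ ker(∂_k) / im(∂_{k+1}) we obtain:

  H_0: rank C_0 − rank ∂_1 = 7 − 6 = 1, and the invariant factors of ∂_1 are all 1, so H_0 ≅ Z.
  H_1: rank ker ∂_1 − rank ∂_2 = (18 − 6) − 12 = 0, and ∂_2 has invariant factor 2 > 1, so H_1 ≅ Z_2.
  H_2: rank ker ∂_2 − rank ∂_3 = (12 − 12) − 0 = 0, and there is no ∂_3, so H_2 ≅ 0.

As a check, the Euler characteristic is 7 − 18 + 12 = 1, which agrees with 1 − 0 + 0 = 1.

H_0 ≅ Z,  H_1 ≅ Z_2,  H_2 = 0.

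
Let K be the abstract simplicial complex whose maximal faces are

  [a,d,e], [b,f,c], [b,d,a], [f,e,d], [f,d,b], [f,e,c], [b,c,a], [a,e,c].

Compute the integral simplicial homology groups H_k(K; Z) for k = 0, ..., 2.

Order the vertices as a < b < c < d < e < f. Listing each simplex with vertices in this order, K has dimension 2 with simplices:

  0-simplices (6): a, b, c, d, e, f
  1-simplices (12): ab, ac, ad, ae, bc, bd, bf, ce, cf, de, df, ef
  2-simplices (8): abc, abd, ace, ade, bcf, bdf, cef, def

Hence C_0 ≅ Z^6, C_1 ≅ Z^12, C_2 ≅ Z^8.

Boundary ∂_1: C_1 → C_0 is given by ∂[p,q] = [q] − [p]. For instance
  ∂ad = d − a.
As a 6×12 matrix over Z this has rank 5, with invariant factors (1,1,1,1,1).

∂_2: C_2 → C_1 sends each 2-simplex [p,q,r] to [q,r] − [p,r] + [p,q]. For instance
  ∂cef = ef − cf + ce,
  ∂abc = bc − ac + ab.
As a 12×8 matrix over Z this has rank 7, with invariant factors (1,1,1,1,1,1,1).

From H_k ≅ ker(∂_k) / im(∂_{k+1}) we obtain:

  H_0: rank C_0 − rank ∂_1 = 6 − 5 = 1, and the invariant factors of ∂_1 are all 1, so H_0 ≅ Z.
  H_1: rank ker ∂_1 − rank ∂_2 = (12 − 5) − 7 = 0, and the invariant factors of ∂_2 are all 1, so H_1 ≅ 0.
  H_2: rank ker ∂_2 − rank ∂_3 = (8 − 7) − 0 = 1, and there is no ∂_3, so H_2 ≅ Z.

As a check, the Euler characteristic is 6 − 12 + 8 = 2, which agrees with 1 − 0 + 1 = 2.

H_0 ≅ Z,  H_1 = 0,  H_2 ≅ Z.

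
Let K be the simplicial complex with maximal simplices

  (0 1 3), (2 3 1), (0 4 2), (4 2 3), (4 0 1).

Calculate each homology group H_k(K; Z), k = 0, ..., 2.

H_0 = Z,  H_1 = Z,  H_2 = 0.

We work with the vertex ordering 0 < 1 < 2 < 3 < 4. The simplices of K, each written with vertices in increasing order, are:

  0-simplices (5): [0], [1], [2], [3], [4]
  1-simplices (10): [0,1], [0,2], [0,3], [0,4], [1,2], [1,3], [1,4], [2,3], [2,4], [3,4]
  2-simplices (5): [0,1,3], [0,1,4], [0,2,4], [1,2,3], [2,3,4]

giving chain groups C_0 ≅ Z^5, C_1 ≅ Z^10, C_2 ≅ Z^5.

∂_1: C_1 → C_0 maps an edge to its endpoints' difference, ∂[p,q] = q − p. For instance
  ∂[1,4] = [4] − [1].
The 5×10 boundary matrix has rank 4 and Smith normal form diag(1,1,1,1).

Boundary ∂_2: C_2 → C_1 acts by ∂[p,q,r] = [q,r] − [p,r] + [p,q]. For instance
  ∂[1,2,3] = [2,3] − [1,3] + [1,2],
  ∂[2,3,4] = [3,4] − [2,4] + [2,3].
The 10×5 boundary matrix has rank 5 and Smith normal form diag(1,1,1,1,1).

Computing H_k = (kernel of ∂_k) / (image of ∂_{k+1}):

  H_0: rank C_0 − rank ∂_1 = 5 − 4 = 1, and the invariant factors of ∂_1 are all 1, so H_0 = Z.
  H_1: rank ker ∂_1 − rank ∂_2 = (10 − 4) − 5 = 1, and the invariant factors of ∂_2 are all 1, so H_1 = Z.
  H_2: rank ker ∂_2 − rank ∂_3 = (5 − 5) − 0 = 0, and there is no ∂_3, so H_2 = 0.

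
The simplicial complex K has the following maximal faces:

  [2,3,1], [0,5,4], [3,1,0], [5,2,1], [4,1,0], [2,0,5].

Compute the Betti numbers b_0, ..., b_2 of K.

Fix the vertex order 0 < 1 < 2 < 3 < 4 < 5 and write every simplex with vertices in increasing order. Then dim K = 2 and the simplices of K are:

  0-simplices (6): [0], [1], [2], [3], [4], [5]
  1-simplices (12): [0,1], [0,2], [0,3], [0,4], [0,5], [1,2], [1,3], [1,4], [1,5], [2,3], [2,5], [4,5]
  2-simplices (6): [0,1,3], [0,1,4], [0,2,5], [0,4,5], [1,2,3], [1,2,5]

giving chain groups C_0 ≅ Z^6, C_1 ≅ Z^12, C_2 ≅ Z^6.

∂_1: C_1 → C_0 maps an edge to its endpoints' difference, ∂[p,q] = q − p.
The 6×12 boundary matrix has rank 5 and Smith normal form diag(1,1,1,1,1).

∂_2: C_2 → C_1 maps a triangle to the signed sum of its edges. For instance
  ∂[1,2,5] = [2,5] − [1,5] + [1,2],
  ∂[0,1,3] = [1,3] − [0,3] + [0,1].
The resulting 12×6 matrix has rank 6, and its Smith normal form has invariant factors (1,1,1,1,1,1).

Now H_k = ker ∂_k / im ∂_{k+1}, so:

  H_0: rank C_0 − rank ∂_1 = 6 − 5 = 1, and the invariant factors of ∂_1 are all 1, so H_0 ≅ Z.
  H_1: rank ker ∂_1 − rank ∂_2 = (12 − 5) − 6 = 1, and the invariant factors of ∂_2 are all 1, so H_1 ≅ Z.
  H_2: rank ker ∂_2 − rank ∂_3 = (6 − 6) − 0 = 0, and there is no ∂_3, so H_2 ≅ 0.

Hence the Betti numbers are b_0 = 1, b_1 = 1, b_2 = 0.

b_0 = 1, b_1 = 1, b_2 = 0.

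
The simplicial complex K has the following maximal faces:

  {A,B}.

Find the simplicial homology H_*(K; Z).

H_0 = Z,  H_1 = 0.

Take the total order A < B on the vertex set. Then K (dimension 1) consists of the simplices:

  0-simplices (2): A, B
  1-simplices (1): AB

Hence C_0 ≅ Z^2, C_1 ≅ Z^1.

Boundary ∂_1: C_1 → C_0 sends each edge [p,q] (with p < q) to q − p. For instance
  ∂AB = B − A.
This gives a 2×1 integer matrix of rank 1; reducing to Smith normal form yields diagonal entries (1).

Reading off H_k = ker ∂_k / im ∂_{k+1}:

  H_0: rank C_0 − rank ∂_1 = 2 − 1 = 1, and the invariant factors of ∂_1 are all 1, so H_0 ≅ Z.
  H_1: rank ker ∂_1 − rank ∂_2 = (1 − 1) − 0 = 0, and there is no ∂_2, so H_1 ≅ 0.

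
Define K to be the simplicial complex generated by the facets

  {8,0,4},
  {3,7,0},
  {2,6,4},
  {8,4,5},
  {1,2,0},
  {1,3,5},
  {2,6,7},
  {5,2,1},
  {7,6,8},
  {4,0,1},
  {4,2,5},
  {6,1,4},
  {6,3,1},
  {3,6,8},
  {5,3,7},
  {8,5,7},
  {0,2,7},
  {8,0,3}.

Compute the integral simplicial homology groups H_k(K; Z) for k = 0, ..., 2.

H_0 = Z,  H_1 = Z × Z/2,  H_2 = 0.

Order the vertices as 0 < 1 < 2 < 3 < 4 < 5 < 6 < 7 < 8. Listing each simplex with vertices in this order, K has dimension 2 with simplices:

  0-simplices (9): [0], [1], [2], [3], [4], [5], [6], [7], [8]
  1-simplices (27): (27 of them)
  2-simplices (18): [0,1,2], [0,1,4], [0,2,7], [0,3,7], [0,3,8], [0,4,8], [1,2,5], [1,3,5], [1,3,6], [1,4,6], [2,4,5], [2,4,6], [2,6,7], [3,5,7], [3,6,8], [4,5,8], [5,7,8], [6,7,8]

giving chain groups C_0 ≅ Z^9, C_1 ≅ Z^27, C_2 ≅ Z^18.

The boundary map ∂_1: C_1 → C_0 sends each edge [p,q] (with p < q) to q − p. For instance
  ∂[3,7] = [7] − [3].
The 9×27 boundary matrix has rank 8 and Smith normal form diag(1,1,1,1,1,1,1,1).

∂_2: C_2 → C_1 sends each 2-simplex [p,q,r] to [q,r] − [p,r] + [p,q]. For instance
  ∂[3,5,7] = [5,7] − [3,7] + [3,5],
  ∂[0,4,8] = [4,8] − [0,8] + [0,4].
The 27×18 boundary matrix has rank 18 and Smith normal form diag(1,1,1,1,1,1,1,1,1,1,1,1,1,1,1,1,1,2).

Now H_k = ker ∂_k / im ∂_{k+1}, so:

  H_0: rank C_0 − rank ∂_1 = 9 − 8 = 1, and the invariant factors of ∂_1 are all 1, so H_0 ≅ Z.
  H_1: rank ker ∂_1 − rank ∂_2 = (27 − 8) − 18 = 1, and ∂_2 has invariant factor 2 > 1, so H_1 ≅ Z × Z/2.
  H_2: rank ker ∂_2 − rank ∂_3 = (18 − 18) − 0 = 0, and there is no ∂_3, so H_2 ≅ 0.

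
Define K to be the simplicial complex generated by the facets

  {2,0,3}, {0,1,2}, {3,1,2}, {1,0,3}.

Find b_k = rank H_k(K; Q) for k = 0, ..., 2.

b_0 = 1, b_1 = 0, b_2 = 1.

We work with the vertex ordering 0 < 1 < 2 < 3. The simplices of K, each written with vertices in increasing order, are:

  0-simplices (4): [0], [1], [2], [3]
  1-simplices (6): [0,1], [0,2], [0,3], [1,2], [1,3], [2,3]
  2-simplices (4): [0,1,2], [0,1,3], [0,2,3], [1,2,3]

giving chain groups C_0 ≅ Z^4, C_1 ≅ Z^6, C_2 ≅ Z^4.

The boundary map ∂_1: C_1 → C_0 is given by ∂[p,q] = [q] − [p].
This gives a 4×6 integer matrix of rank 3; reducing to Smith normal form yields diagonal entries (1,1,1).

∂_2: C_2 → C_1 sends each 2-simplex [p,q,r] to [q,r] − [p,r] + [p,q]. For instance
  ∂[0,2,3] = [2,3] − [0,3] + [0,2],
  ∂[0,1,3] = [1,3] − [0,3] + [0,1].
As a 6×4 matrix over Z this has rank 3, with invariant factors (1,1,1).

Reading off H_k = ker ∂_k / im ∂_{k+1}:

  H_0: rank C_0 − rank ∂_1 = 4 − 3 = 1, and the invariant factors of ∂_1 are all 1, so H_0 = Z.
  H_1: rank ker ∂_1 − rank ∂_2 = (6 − 3) − 3 = 0, and the invariant factors of ∂_2 are all 1, so H_1 = 0.
  H_2: rank ker ∂_2 − rank ∂_3 = (4 − 3) − 0 = 1, and there is no ∂_3, so H_2 = Z.

Hence the Betti numbers are b_0 = 1, b_1 = 0, b_2 = 1.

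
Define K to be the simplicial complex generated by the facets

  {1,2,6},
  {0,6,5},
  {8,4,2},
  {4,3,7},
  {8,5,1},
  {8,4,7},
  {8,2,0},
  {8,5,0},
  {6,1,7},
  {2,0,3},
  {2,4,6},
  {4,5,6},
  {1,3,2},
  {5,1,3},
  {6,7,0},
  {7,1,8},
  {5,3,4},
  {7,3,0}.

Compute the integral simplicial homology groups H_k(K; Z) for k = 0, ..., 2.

H_0 = Z,  H_1 = Z^2,  H_2 = Z.

Order the vertices as 0 < 1 < 2 < 3 < 4 < 5 < 6 < 7 < 8. Listing each simplex with vertices in this order, K has dimension 2 with simplices:

  0-simplices (9): [0], [1], [2], [3], [4], [5], [6], [7], [8]
  1-simplices (27): (27 of them)
  2-simplices (18): [0,2,3], [0,2,8], [0,3,7], [0,5,6], [0,5,8], [0,6,7], [1,2,3], [1,2,6], [1,3,5], [1,5,8], [1,6,7], [1,7,8], [2,4,6], [2,4,8], [3,4,5], [3,4,7], [4,5,6], [4,7,8]

so the chain groups are C_0 ≅ Z^9, C_1 ≅ Z^27, C_2 ≅ Z^18.

The boundary map ∂_1: C_1 → C_0 is given by ∂[p,q] = [q] − [p]. For instance
  ∂[3,5] = [5] − [3].
This gives a 9×27 integer matrix of rank 8; reducing to Smith normal form yields diagonal entries (1,1,1,1,1,1,1,1).

The boundary map ∂_2: C_2 → C_1 sends each 2-simplex [p,q,r] to [q,r] − [p,r] + [p,q]. For instance
  ∂[3,4,5] = [4,5] − [3,5] + [3,4],
  ∂[4,7,8] = [7,8] − [4,8] + [4,7].
The 27×18 boundary matrix has rank 17 and Smith normal form diag(1,1,1,1,1,1,1,1,1,1,1,1,1,1,1,1,1).

From H_k ≅ ker(∂_k) / im(∂_{k+1}) we obtain:

  H_0: rank C_0 − rank ∂_1 = 9 − 8 = 1, and the invariant factors of ∂_1 are all 1, so H_0 = Z.
  H_1: rank ker ∂_1 − rank ∂_2 = (27 − 8) − 17 = 2, and the invariant factors of ∂_2 are all 1, so H_1 = Z^2.
  H_2: rank ker ∂_2 − rank ∂_3 = (18 − 17) − 0 = 1, and there is no ∂_3, so H_2 = Z.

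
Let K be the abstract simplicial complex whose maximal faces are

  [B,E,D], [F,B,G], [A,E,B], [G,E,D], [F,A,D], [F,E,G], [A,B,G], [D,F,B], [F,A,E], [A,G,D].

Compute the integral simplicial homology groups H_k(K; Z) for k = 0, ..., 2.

Fix the vertex order A < B < D < E < F < G and write every simplex with vertices in increasing order. Then dim K = 2 and the simplices of K are:

  0-simplices (6): A, B, D, E, F, G
  1-simplices (15): AB, AD, AE, AF, AG, BD, BE, BF, BG, DE, DF, DG, EF, EG, FG
  2-simplices (10): ABE, ABG, ADF, ADG, AEF, BDE, BDF, BFG, DEG, EFG

so the chain groups are C_0 ≅ Z^6, C_1 ≅ Z^15, C_2 ≅ Z^10.

The boundary map ∂_1: C_1 → C_0 sends each edge [p,q] (with p < q) to q − p. For instance
  ∂DF = F − D.
This gives a 6×15 integer matrix of rank 5; reducing to Smith normal form yields diagonal entries (1,1,1,1,1).

Boundary ∂_2: C_2 → C_1 acts by ∂[p,q,r] = [q,r] − [p,r] + [p,q]. For instance
  ∂ADF = DF − AF + AD,
  ∂AEF = EF − AF + AE.
As a 15×10 matrix over Z this has rank 10, with invariant factors (1,1,1,1,1,1,1,1,1,2).

Reading off H_k = ker ∂_k / im ∂_{k+1}:

  H_0: rank C_0 − rank ∂_1 = 6 − 5 = 1, and the invariant factors of ∂_1 are all 1, so H_0 = Z.
  H_1: rank ker ∂_1 − rank ∂_2 = (15 − 5) − 10 = 0, and ∂_2 has invariant factor 2 > 1, so H_1 = Z/2Z.
  H_2: rank ker ∂_2 − rank ∂_3 = (10 − 10) − 0 = 0, and there is no ∂_3, so H_2 = 0.

As a check, the Euler characteristic is 6 − 15 + 10 = 1, which agrees with 1 − 0 + 0 = 1.

H_0 = Z,  H_1 = Z/2Z,  H_2 = 0.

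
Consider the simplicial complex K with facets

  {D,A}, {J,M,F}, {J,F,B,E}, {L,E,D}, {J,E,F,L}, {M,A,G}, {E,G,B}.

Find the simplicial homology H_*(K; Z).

H_0 ≅ Z,  H_1 ≅ Z^2,  H_2 = 0,  H_3 = 0.

Order the vertices as A < B < D < E < F < G < J < L < M. Listing each simplex with vertices in this order, K has dimension 3 with simplices:

  0-simplices (9): A, B, D, E, F, G, J, L, M
  1-simplices (19): AD, AG, AM, BE, BF, BG, BJ, DE, DL, EF, EG, EJ, EL, FJ, FL, FM, GM, JL, JM
  2-simplices (11): AGM, BEF, BEG, BEJ, BFJ, DEL, EFJ, EFL, EJL, FJL, FJM
  3-simplices (2): BEFJ, EFJL

Hence C_0 ≅ Z^9, C_1 ≅ Z^19, C_2 ≅ Z^11, C_3 ≅ Z^2.

The boundary map ∂_1: C_1 → C_0 sends each edge [p,q] (with p < q) to q − p. For instance
  ∂AD = D − A.
As a 9×19 matrix over Z this has rank 8, with invariant factors (1,1,1,1,1,1,1,1).

Boundary ∂_2: C_2 → C_1 sends each 2-simplex [p,q,r] to [q,r] − [p,r] + [p,q]. For instance
  ∂DEL = EL − DL + DE,
  ∂EFJ = FJ − EJ + EF.
The 19×11 boundary matrix has rank 9 and Smith normal form diag(1,1,1,1,1,1,1,1,1).

The boundary map ∂_3: C_3 → C_2 sends each 3-simplex σ to the alternating sum Σ_i (−1)^i (σ with its i-th vertex removed). For instance
  ∂EFJL = FJL − EJL + EFL − EFJ,
  ∂BEFJ = EFJ − BFJ + BEJ − BEF.
This gives a 11×2 integer matrix of rank 2; reducing to Smith normal form yields diagonal entries (1,1).

Now H_k = ker ∂_k / im ∂_{k+1}, so:

  H_0: rank C_0 − rank ∂_1 = 9 − 8 = 1, and the invariant factors of ∂_1 are all 1, so H_0 ≅ Z.
  H_1: rank ker ∂_1 − rank ∂_2 = (19 − 8) − 9 = 2, and the invariant factors of ∂_2 are all 1, so H_1 ≅ Z^2.
  H_2: rank ker ∂_2 − rank ∂_3 = (11 − 9) − 2 = 0, and the invariant factors of ∂_3 are all 1, so H_2 ≅ 0.
  H_3: rank ker ∂_3 − rank ∂_4 = (2 − 2) − 0 = 0, and there is no ∂_4, so H_3 ≅ 0.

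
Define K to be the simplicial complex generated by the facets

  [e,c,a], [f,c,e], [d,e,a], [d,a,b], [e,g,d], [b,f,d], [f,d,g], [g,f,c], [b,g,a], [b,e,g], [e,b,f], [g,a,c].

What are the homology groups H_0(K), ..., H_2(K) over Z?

Order the vertices as a < b < c < d < e < f < g. Listing each simplex with vertices in this order, K has dimension 2 with simplices:

  0-simplices (7): a, b, c, d, e, f, g
  1-simplices (18): ab, ac, ad, ae, ag, bd, be, bf, bg, ce, cf, cg, de, df, dg, ef, eg, fg
  2-simplices (12): abd, abg, ace, acg, ade, bdf, bef, beg, cef, cfg, deg, dfg

so the chain groups are C_0 ≅ Z^7, C_1 ≅ Z^18, C_2 ≅ Z^12.

∂_1: C_1 → C_0 maps an edge to its endpoints' difference, ∂[p,q] = q − p. For instance
  ∂ag = g − a.
The 7×18 boundary matrix has rank 6 and Smith normal form diag(1,1,1,1,1,1).

Boundary ∂_2: C_2 → C_1 sends each 2-simplex [p,q,r] to [q,r] − [p,r] + [p,q]. For instance
  ∂acg = cg − ag + ac,
  ∂beg = eg − bg + be.
The 18×12 boundary matrix has rank 12 and Smith normal form diag(1,1,1,1,1,1,1,1,1,1,1,2).

Reading off H_k = ker ∂_k / im ∂_{k+1}:

  H_0: rank C_0 − rank ∂_1 = 7 − 6 = 1, and the invariant factors of ∂_1 are all 1, so H_0 = Z.
  H_1: rank ker ∂_1 − rank ∂_2 = (18 − 6) − 12 = 0, and ∂_2 has invariant factor 2 > 1, so H_1 = Z/2.
  H_2: rank ker ∂_2 − rank ∂_3 = (12 − 12) − 0 = 0, and there is no ∂_3, so H_2 = 0.

H_0 ≅ Z,  H_1 ≅ Z/2,  H_2 = 0.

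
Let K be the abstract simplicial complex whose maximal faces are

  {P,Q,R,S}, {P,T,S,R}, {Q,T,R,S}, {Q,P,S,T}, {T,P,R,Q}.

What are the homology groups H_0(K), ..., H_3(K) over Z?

H_0 ≅ Z,  H_1 = 0,  H_2 = 0,  H_3 ≅ Z.

Fix the vertex order P < Q < R < S < T and write every simplex with vertices in increasing order. Then dim K = 3 and the simplices of K are:

  0-simplices (5): P, Q, R, S, T
  1-simplices (10): PQ, PR, PS, PT, QR, QS, QT, RS, RT, ST
  2-simplices (10): PQR, PQS, PQT, PRS, PRT, PST, QRS, QRT, QST, RST
  3-simplices (5): PQRS, PQRT, PQST, PRST, QRST

Hence C_0 ≅ Z^5, C_1 ≅ Z^10, C_2 ≅ Z^10, C_3 ≅ Z^5.

Boundary ∂_1: C_1 → C_0 sends each edge [p,q] (with p < q) to q − p.
The resulting 5×10 matrix has rank 4, and its Smith normal form has invariant factors (1,1,1,1).

The boundary map ∂_2: C_2 → C_1 maps a triangle to the signed sum of its edges. For instance
  ∂PQS = QS − PS + PQ,
  ∂QST = ST − QT + QS.
This gives a 10×10 integer matrix of rank 6; reducing to Smith normal form yields diagonal entries (1,1,1,1,1,1).

Boundary ∂_3: C_3 → C_2 sends each 3-simplex σ to the alternating sum Σ_i (−1)^i (σ with its i-th vertex removed). For instance
  ∂QRST = RST − QST + QRT − QRS,
  ∂PRST = RST − PST + PRT − PRS.
The resulting 10×5 matrix has rank 4, and its Smith normal form has invariant factors (1,1,1,1).

From H_k ≅ ker(∂_k) / im(∂_{k+1}) we obtain:

  H_0: rank C_0 − rank ∂_1 = 5 − 4 = 1, and the invariant factors of ∂_1 are all 1, so H_0 = Z.
  H_1: rank ker ∂_1 − rank ∂_2 = (10 − 4) − 6 = 0, and the invariant factors of ∂_2 are all 1, so H_1 = 0.
  H_2: rank ker ∂_2 − rank ∂_3 = (10 − 6) − 4 = 0, and the invariant factors of ∂_3 are all 1, so H_2 = 0.
  H_3: rank ker ∂_3 − rank ∂_4 = (5 − 4) − 0 = 1, and there is no ∂_4, so H_3 = Z.

(K is a triangulation of the 3-sphere S^3.)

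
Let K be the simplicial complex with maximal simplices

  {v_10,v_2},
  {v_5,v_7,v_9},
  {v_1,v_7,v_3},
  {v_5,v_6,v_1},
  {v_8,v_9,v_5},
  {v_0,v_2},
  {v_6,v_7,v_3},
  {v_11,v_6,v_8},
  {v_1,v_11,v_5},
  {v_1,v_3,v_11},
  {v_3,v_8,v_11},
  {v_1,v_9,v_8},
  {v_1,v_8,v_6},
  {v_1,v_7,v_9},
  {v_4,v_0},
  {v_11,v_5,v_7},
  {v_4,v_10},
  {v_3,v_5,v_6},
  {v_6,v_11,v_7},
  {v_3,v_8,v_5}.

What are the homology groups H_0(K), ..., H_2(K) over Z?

H_0 ≅ Z^2,  H_1 ≅ Z^3,  H_2 ≅ Z.

We work with the vertex ordering v_0 < v_1 < v_2 < v_3 < v_4 < v_5 < v_6 < v_7 < v_8 < v_9 < v_10 < v_11. The simplices of K, each written with vertices in increasing order, are:

  0-simplices (12): [v_0], [v_1], [v_2], [v_3], [v_4], [v_5], [v_6], [v_7], [v_8], [v_9], [v_10], [v_11]
  1-simplices (28): (28 of them)
  2-simplices (16): (16 of them)

so the chain groups are C_0 ≅ Z^12, C_1 ≅ Z^28, C_2 ≅ Z^16.

∂_1: C_1 → C_0 sends each edge [p,q] (with p < q) to q − p. For instance
  ∂[v_8,v_11] = [v_11] − [v_8].
As a 12×28 matrix over Z this has rank 10, with invariant factors (1,1,1,1,1,1,1,1,1,1).

∂_2: C_2 → C_1 sends each 2-simplex [p,q,r] to [q,r] − [p,r] + [p,q]. For instance
  ∂[v_5,v_7,v_11] = [v_7,v_11] − [v_5,v_11] + [v_5,v_7],
  ∂[v_5,v_8,v_9] = [v_8,v_9] − [v_5,v_9] + [v_5,v_8].
This gives a 28×16 integer matrix of rank 15; reducing to Smith normal form yields diagonal entries (1,1,1,1,1,1,1,1,1,1,1,1,1,1,1).

From H_k ≅ ker(∂_k) / im(∂_{k+1}) we obtain:

  H_0: rank C_0 − rank ∂_1 = 12 − 10 = 2, and the invariant factors of ∂_1 are all 1, so H_0 = Z^2.
  H_1: rank ker ∂_1 − rank ∂_2 = (28 − 10) − 15 = 3, and the invariant factors of ∂_2 are all 1, so H_1 = Z^3.
  H_2: rank ker ∂_2 − rank ∂_3 = (16 − 15) − 0 = 1, and there is no ∂_3, so H_2 = Z.

As a check, the Euler characteristic is 12 − 28 + 16 = 0, which agrees with 2 − 3 + 1 = 0.
(K is a triangulation of the disjoint union of the circle S^1 and the torus T^2.)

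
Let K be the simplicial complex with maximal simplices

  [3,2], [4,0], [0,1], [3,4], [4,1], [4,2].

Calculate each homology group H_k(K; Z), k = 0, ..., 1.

We work with the vertex ordering 0 < 1 < 2 < 3 < 4. The simplices of K, each written with vertices in increasing order, are:

  0-simplices (5): [0], [1], [2], [3], [4]
  1-simplices (6): [0,1], [0,4], [1,4], [2,3], [2,4], [3,4]

Hence C_0 ≅ Z^5, C_1 ≅ Z^6.

Boundary ∂_1: C_1 → C_0 maps an edge to its endpoints' difference, ∂[p,q] = q − p. For instance
  ∂[1,4] = [4] − [1].
The resulting 5×6 matrix has rank 4, and its Smith normal form has invariant factors (1,1,1,1).

From H_k ≅ ker(∂_k) / im(∂_{k+1}) we obtain:

  H_0: rank C_0 − rank ∂_1 = 5 − 4 = 1, and the invariant factors of ∂_1 are all 1, so H_0 = Z.
  H_1: rank ker ∂_1 − rank ∂_2 = (6 − 4) − 0 = 2, and there is no ∂_2, so H_1 = Z^2.

H_0 = Z,  H_1 = Z^2.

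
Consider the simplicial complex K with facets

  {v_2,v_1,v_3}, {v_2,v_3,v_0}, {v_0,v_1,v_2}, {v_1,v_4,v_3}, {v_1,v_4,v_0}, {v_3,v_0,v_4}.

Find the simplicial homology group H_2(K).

H_2 ≅ Z.

Order the vertices as v_0 < v_1 < v_2 < v_3 < v_4. Listing each simplex with vertices in this order, K has dimension 2 with simplices:

  0-simplices (5): [v_0], [v_1], [v_2], [v_3], [v_4]
  1-simplices (9): [v_0,v_1], [v_0,v_2], [v_0,v_3], [v_0,v_4], [v_1,v_2], [v_1,v_3], [v_1,v_4], [v_2,v_3], [v_3,v_4]
  2-simplices (6): [v_0,v_1,v_2], [v_0,v_1,v_4], [v_0,v_2,v_3], [v_0,v_3,v_4], [v_1,v_2,v_3], [v_1,v_3,v_4]

giving chain groups C_0 ≅ Z^5, C_1 ≅ Z^9, C_2 ≅ Z^6.

∂_1: C_1 → C_0 sends each edge [p,q] (with p < q) to q − p. For instance
  ∂[v_0,v_4] = [v_4] − [v_0].
The resulting 5×9 matrix has rank 4, and its Smith normal form has invariant factors (1,1,1,1).

∂_2: C_2 → C_1 maps a triangle to the signed sum of its edges. For instance
  ∂[v_1,v_3,v_4] = [v_3,v_4] − [v_1,v_4] + [v_1,v_3],
  ∂[v_0,v_1,v_4] = [v_1,v_4] − [v_0,v_4] + [v_0,v_1].
The resulting 9×6 matrix has rank 5, and its Smith normal form has invariant factors (1,1,1,1,1).

Now H_k = ker ∂_k / im ∂_{k+1}, so:

  H_2: rank ker ∂_2 − rank ∂_3 = (6 − 5) − 0 = 1, and there is no ∂_3, so H_2 ≅ Z.

(K is a triangulation of the 2-sphere S^2.)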